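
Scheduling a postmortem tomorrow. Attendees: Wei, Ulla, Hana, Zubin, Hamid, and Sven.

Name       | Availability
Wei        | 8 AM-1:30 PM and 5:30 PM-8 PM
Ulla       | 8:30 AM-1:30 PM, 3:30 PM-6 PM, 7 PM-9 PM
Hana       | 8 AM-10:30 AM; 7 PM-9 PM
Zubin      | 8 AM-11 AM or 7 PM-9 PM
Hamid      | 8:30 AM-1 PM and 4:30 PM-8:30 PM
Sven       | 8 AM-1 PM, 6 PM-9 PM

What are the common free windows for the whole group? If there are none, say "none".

Wei ∩ Ulla: 08:30-13:30, 17:30-18:00, 19:00-20:00.
Wei ∩ Ulla ∩ Hana: 08:30-10:30, 19:00-20:00.
Wei ∩ Ulla ∩ Hana ∩ Zubin: 08:30-10:30, 19:00-20:00.
Wei ∩ Ulla ∩ Hana ∩ Zubin ∩ Hamid: 08:30-10:30, 19:00-20:00.
Wei ∩ Ulla ∩ Hana ∩ Zubin ∩ Hamid ∩ Sven: 08:30-10:30, 19:00-20:00.
So the common availability across everyone is 08:30-10:30, 19:00-20:00.

08:30-10:30, 19:00-20:00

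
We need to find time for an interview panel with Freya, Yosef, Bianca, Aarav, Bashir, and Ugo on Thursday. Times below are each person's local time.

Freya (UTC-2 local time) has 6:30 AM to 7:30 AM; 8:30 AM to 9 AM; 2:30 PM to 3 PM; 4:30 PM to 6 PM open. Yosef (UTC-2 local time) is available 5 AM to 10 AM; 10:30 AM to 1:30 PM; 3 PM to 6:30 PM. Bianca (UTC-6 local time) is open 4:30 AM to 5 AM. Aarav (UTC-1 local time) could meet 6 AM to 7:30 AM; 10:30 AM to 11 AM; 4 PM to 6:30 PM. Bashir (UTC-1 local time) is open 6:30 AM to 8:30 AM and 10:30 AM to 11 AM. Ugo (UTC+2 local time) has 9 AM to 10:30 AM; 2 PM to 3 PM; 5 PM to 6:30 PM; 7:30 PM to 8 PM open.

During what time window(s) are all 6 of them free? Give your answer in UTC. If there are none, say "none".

none

Freya in UTC: 08:30-09:30, 10:30-11:00, 16:30-17:00, 18:30-20:00 (add 2h to convert from UTC-2).
Yosef in UTC: 07:00-12:00, 12:30-15:30, 17:00-20:30 (add 2h to convert from UTC-2).
Bianca in UTC: 10:30-11:00 (add 6h to convert from UTC-6).
Aarav in UTC: 07:00-08:30, 11:30-12:00, 17:00-19:30 (add 1h to convert from UTC-1).
Bashir in UTC: 07:30-09:30, 11:30-12:00 (add 1h to convert from UTC-1).
Ugo in UTC: 07:00-08:30, 12:00-13:00, 15:00-16:30, 17:30-18:00 (subtract 2h to convert from UTC+2).
Freya ∩ Yosef: 08:30-09:30, 10:30-11:00, 18:30-20:00.
Freya ∩ Yosef ∩ Bianca: 10:30-11:00.
Freya ∩ Yosef ∩ Bianca ∩ Aarav: ∅.
Freya ∩ Yosef ∩ Bianca ∩ Aarav ∩ Bashir: ∅.
Freya ∩ Yosef ∩ Bianca ∩ Aarav ∩ Bashir ∩ Ugo: ∅.
There is no time when everyone is free.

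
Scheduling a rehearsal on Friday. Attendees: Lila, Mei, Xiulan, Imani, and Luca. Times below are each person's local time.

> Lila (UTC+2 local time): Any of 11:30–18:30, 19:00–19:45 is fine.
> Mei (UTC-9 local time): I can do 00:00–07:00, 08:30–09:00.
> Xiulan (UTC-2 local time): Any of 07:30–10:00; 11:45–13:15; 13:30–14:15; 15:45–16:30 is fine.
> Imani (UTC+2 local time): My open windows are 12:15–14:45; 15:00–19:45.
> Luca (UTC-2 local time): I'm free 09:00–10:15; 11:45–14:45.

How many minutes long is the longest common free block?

Lila in UTC: 09:30-16:30, 17:00-17:45 (subtract 2h to convert from UTC+2).
Mei in UTC: 09:00-16:00, 17:30-18:00 (add 9h to convert from UTC-9).
Xiulan in UTC: 09:30-12:00, 13:45-15:15, 15:30-16:15, 17:45-18:30 (add 2h to convert from UTC-2).
Imani in UTC: 10:15-12:45, 13:00-17:45 (subtract 2h to convert from UTC+2).
Luca in UTC: 11:00-12:15, 13:45-16:45 (add 2h to convert from UTC-2).
Lila ∩ Mei: 09:30-16:00, 17:30-17:45.
Lila ∩ Mei ∩ Xiulan: 09:30-12:00, 13:45-15:15, 15:30-16:00.
Lila ∩ Mei ∩ Xiulan ∩ Imani: 10:15-12:00, 13:45-15:15, 15:30-16:00.
Lila ∩ Mei ∩ Xiulan ∩ Imani ∩ Luca: 11:00-12:00, 13:45-15:15, 15:30-16:00.
The longest is 13:45-15:15 at 90 minutes.

90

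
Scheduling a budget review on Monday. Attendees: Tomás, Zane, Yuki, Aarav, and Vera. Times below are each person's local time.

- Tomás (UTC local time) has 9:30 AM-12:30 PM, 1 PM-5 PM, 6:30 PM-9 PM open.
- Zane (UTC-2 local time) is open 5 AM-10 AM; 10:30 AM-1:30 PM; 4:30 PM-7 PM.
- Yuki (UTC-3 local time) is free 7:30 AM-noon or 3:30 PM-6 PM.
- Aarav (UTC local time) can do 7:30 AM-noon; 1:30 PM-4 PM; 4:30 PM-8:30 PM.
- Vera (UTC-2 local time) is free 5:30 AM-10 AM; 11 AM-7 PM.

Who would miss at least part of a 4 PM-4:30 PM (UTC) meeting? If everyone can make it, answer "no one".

Aarav, Yuki, Zane

Tomás in UTC: 09:30-12:30, 13:00-17:00, 18:30-21:00.
Zane in UTC: 07:00-12:00, 12:30-15:30, 18:30-21:00 (add 2h to convert from UTC-2).
Yuki in UTC: 10:30-15:00, 18:30-21:00 (add 3h to convert from UTC-3).
Aarav in UTC: 07:30-12:00, 13:30-16:00, 16:30-20:30.
Vera in UTC: 07:30-12:00, 13:00-21:00 (add 2h to convert from UTC-2).
Tomás: free for 16:00-16:30. Zane: not fully free for 16:00-16:30. Yuki: not fully free for 16:00-16:30. Aarav: not fully free for 16:00-16:30. Vera: free for 16:00-16:30.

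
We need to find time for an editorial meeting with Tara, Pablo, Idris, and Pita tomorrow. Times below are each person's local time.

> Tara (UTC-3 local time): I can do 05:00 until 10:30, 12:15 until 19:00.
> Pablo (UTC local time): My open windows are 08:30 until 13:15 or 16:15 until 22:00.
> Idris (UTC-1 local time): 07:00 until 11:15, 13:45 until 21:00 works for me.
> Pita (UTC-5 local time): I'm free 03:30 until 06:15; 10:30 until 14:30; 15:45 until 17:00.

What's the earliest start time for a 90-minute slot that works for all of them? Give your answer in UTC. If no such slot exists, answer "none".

Tara in UTC: 08:00-13:30, 15:15-22:00 (add 3h to convert from UTC-3).
Pablo in UTC: 08:30-13:15, 16:15-22:00.
Idris in UTC: 08:00-12:15, 14:45-22:00 (add 1h to convert from UTC-1).
Pita in UTC: 08:30-11:15, 15:30-19:30, 20:45-22:00 (add 5h to convert from UTC-5).
Tara ∩ Pablo: 08:30-13:15, 16:15-22:00.
Tara ∩ Pablo ∩ Idris: 08:30-12:15, 16:15-22:00.
Tara ∩ Pablo ∩ Idris ∩ Pita: 08:30-11:15, 16:15-19:30, 20:45-22:00.
The first common window of at least 90 minutes is 08:30-11:15, so the earliest start is 08:30.

08:30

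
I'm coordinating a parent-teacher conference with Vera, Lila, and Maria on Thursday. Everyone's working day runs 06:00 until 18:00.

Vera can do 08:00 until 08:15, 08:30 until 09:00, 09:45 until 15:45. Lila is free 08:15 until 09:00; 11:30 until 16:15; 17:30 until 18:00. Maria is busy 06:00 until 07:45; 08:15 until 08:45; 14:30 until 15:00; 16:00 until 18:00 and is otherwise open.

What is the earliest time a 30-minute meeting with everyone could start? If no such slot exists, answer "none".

Vera free: 08:00-08:15, 08:30-09:00, 09:45-15:45.
Lila free: 08:15-09:00, 11:30-16:15, 17:30-18:00.
Maria free: 07:45-08:15, 08:45-14:30, 15:00-16:00 (invert busy blocks within the working day).
Vera ∩ Lila: 08:30-09:00, 11:30-15:45.
Vera ∩ Lila ∩ Maria: 08:45-09:00, 11:30-14:30, 15:00-15:45.
The first common window of at least 30 minutes is 11:30-14:30, so the earliest start is 11:30.

11:30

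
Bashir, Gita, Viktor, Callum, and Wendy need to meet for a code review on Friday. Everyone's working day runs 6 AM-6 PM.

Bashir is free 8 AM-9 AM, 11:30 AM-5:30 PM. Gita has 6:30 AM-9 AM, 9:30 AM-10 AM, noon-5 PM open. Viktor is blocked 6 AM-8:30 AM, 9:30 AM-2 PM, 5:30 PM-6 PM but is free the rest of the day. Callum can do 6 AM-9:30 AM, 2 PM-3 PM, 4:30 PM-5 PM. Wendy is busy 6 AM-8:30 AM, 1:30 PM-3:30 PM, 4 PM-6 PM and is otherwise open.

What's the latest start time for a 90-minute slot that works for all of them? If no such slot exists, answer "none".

Bashir free: 08:00-09:00, 11:30-17:30.
Gita free: 06:30-09:00, 09:30-10:00, 12:00-17:00.
Viktor free: 08:30-09:30, 14:00-17:30 (invert busy blocks within the working day).
Callum free: 06:00-09:30, 14:00-15:00, 16:30-17:00.
Wendy free: 08:30-13:30, 15:30-16:00 (invert busy blocks within the working day).
Bashir ∩ Gita: 08:00-09:00, 12:00-17:00.
Bashir ∩ Gita ∩ Viktor: 08:30-09:00, 14:00-17:00.
Bashir ∩ Gita ∩ Viktor ∩ Callum: 08:30-09:00, 14:00-15:00, 16:30-17:00.
Bashir ∩ Gita ∩ Viktor ∩ Callum ∩ Wendy: 08:30-09:00.
Those are the intersection windows.
No common window is at least 90 minutes long.

none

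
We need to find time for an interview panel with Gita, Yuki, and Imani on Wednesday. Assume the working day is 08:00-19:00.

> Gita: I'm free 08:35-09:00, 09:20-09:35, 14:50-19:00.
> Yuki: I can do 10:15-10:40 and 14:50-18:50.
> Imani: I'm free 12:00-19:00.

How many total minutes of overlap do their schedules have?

Gita ∩ Yuki: 14:50-18:50.
Gita ∩ Yuki ∩ Imani: 14:50-18:50.
That's a single block of 240 minutes.

240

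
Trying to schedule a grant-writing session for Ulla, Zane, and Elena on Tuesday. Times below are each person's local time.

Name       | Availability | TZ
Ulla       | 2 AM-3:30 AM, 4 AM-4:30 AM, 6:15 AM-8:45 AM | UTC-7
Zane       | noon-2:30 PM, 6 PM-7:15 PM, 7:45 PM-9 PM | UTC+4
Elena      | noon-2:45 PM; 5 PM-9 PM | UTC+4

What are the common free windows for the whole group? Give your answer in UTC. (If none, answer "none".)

09:00-10:30, 14:00-15:15

Ulla in UTC: 09:00-10:30, 11:00-11:30, 13:15-15:45 (add 7h to convert from UTC-7).
Zane in UTC: 08:00-10:30, 14:00-15:15, 15:45-17:00 (subtract 4h to convert from UTC+4).
Elena in UTC: 08:00-10:45, 13:00-17:00 (subtract 4h to convert from UTC+4).
Ulla ∩ Zane: 09:00-10:30, 14:00-15:15.
Ulla ∩ Zane ∩ Elena: 09:00-10:30, 14:00-15:15.
So the common availability across everyone is 09:00-10:30, 14:00-15:15.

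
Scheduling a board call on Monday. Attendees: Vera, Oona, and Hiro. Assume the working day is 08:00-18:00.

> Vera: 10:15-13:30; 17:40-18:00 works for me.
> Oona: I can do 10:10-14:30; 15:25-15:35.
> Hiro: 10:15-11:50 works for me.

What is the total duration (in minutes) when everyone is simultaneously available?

Vera ∩ Oona: 10:15-13:30.
Vera ∩ Oona ∩ Hiro: 10:15-11:50.
That's a single block of 95 minutes.

95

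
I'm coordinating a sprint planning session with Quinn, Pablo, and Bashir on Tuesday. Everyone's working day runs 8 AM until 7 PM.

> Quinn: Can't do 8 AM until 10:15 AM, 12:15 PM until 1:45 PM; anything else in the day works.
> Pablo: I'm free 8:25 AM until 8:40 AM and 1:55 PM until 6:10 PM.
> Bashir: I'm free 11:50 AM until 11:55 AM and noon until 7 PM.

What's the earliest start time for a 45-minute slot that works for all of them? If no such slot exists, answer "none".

Quinn free: 10:15-12:15, 13:45-19:00 (invert busy blocks within the working day).
Pablo free: 08:25-08:40, 13:55-18:10.
Bashir free: 11:50-11:55, 12:00-19:00.
Quinn ∩ Pablo: 13:55-18:10.
Quinn ∩ Pablo ∩ Bashir: 13:55-18:10.
Those are the intersection windows.
The first common window of at least 45 minutes is 13:55-18:10, so the earliest start is 13:55.

13:55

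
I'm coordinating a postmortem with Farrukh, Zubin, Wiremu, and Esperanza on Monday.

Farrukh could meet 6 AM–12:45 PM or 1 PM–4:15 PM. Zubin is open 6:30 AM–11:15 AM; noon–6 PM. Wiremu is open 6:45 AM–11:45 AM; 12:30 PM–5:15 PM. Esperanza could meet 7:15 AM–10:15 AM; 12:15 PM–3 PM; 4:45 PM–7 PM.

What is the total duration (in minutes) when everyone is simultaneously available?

Farrukh ∩ Zubin: 06:30-11:15, 12:00-12:45, 13:00-16:15.
Farrukh ∩ Zubin ∩ Wiremu: 06:45-11:15, 12:30-12:45, 13:00-16:15.
Farrukh ∩ Zubin ∩ Wiremu ∩ Esperanza: 07:15-10:15, 12:30-12:45, 13:00-15:00.
Summing the common windows: 180 + 15 + 120 = 315 minutes.

315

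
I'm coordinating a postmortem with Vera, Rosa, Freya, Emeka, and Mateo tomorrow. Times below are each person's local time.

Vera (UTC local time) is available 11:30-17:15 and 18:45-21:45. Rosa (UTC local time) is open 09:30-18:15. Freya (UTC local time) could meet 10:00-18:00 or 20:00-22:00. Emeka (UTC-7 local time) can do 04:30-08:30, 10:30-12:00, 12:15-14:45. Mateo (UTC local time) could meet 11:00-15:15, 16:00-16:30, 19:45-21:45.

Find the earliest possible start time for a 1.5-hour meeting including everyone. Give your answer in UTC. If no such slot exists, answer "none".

Vera in UTC: 11:30-17:15, 18:45-21:45.
Rosa in UTC: 09:30-18:15.
Freya in UTC: 10:00-18:00, 20:00-22:00.
Emeka in UTC: 11:30-15:30, 17:30-19:00, 19:15-21:45 (add 7h to convert from UTC-7).
Mateo in UTC: 11:00-15:15, 16:00-16:30, 19:45-21:45.
Vera ∩ Rosa: 11:30-17:15.
Vera ∩ Rosa ∩ Freya: 11:30-17:15.
Vera ∩ Rosa ∩ Freya ∩ Emeka: 11:30-15:30.
Vera ∩ Rosa ∩ Freya ∩ Emeka ∩ Mateo: 11:30-15:15.
The first common window of at least 90 minutes is 11:30-15:15, so the earliest start is 11:30.

11:30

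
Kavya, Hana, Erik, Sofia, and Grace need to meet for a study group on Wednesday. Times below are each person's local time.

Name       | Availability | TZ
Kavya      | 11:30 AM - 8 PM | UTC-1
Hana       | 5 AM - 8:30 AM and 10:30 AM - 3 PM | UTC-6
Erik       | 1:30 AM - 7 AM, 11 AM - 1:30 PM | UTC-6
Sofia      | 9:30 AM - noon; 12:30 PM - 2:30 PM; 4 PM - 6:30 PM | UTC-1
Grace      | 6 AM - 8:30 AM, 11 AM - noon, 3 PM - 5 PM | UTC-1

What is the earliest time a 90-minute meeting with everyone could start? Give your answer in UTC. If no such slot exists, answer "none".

none

Kavya in UTC: 12:30-21:00 (add 1h to convert from UTC-1).
Hana in UTC: 11:00-14:30, 16:30-21:00 (add 6h to convert from UTC-6).
Erik in UTC: 07:30-13:00, 17:00-19:30 (add 6h to convert from UTC-6).
Sofia in UTC: 10:30-13:00, 13:30-15:30, 17:00-19:30 (add 1h to convert from UTC-1).
Grace in UTC: 07:00-09:30, 12:00-13:00, 16:00-18:00 (add 1h to convert from UTC-1).
Kavya ∩ Hana: 12:30-14:30, 16:30-21:00.
Kavya ∩ Hana ∩ Erik: 12:30-13:00, 17:00-19:30.
Kavya ∩ Hana ∩ Erik ∩ Sofia: 12:30-13:00, 17:00-19:30.
Kavya ∩ Hana ∩ Erik ∩ Sofia ∩ Grace: 12:30-13:00, 17:00-18:00.
Those are the intersection windows.
No common window is at least 90 minutes long.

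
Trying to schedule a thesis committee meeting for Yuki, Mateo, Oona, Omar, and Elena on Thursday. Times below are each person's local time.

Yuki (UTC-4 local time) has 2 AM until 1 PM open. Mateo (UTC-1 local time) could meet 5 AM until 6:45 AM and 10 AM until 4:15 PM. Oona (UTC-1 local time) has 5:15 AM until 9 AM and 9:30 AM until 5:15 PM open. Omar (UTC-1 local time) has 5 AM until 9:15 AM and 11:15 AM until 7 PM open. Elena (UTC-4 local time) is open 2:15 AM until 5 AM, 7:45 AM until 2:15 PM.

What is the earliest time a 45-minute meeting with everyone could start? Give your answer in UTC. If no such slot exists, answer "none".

Yuki in UTC: 06:00-17:00 (add 4h to convert from UTC-4).
Mateo in UTC: 06:00-07:45, 11:00-17:15 (add 1h to convert from UTC-1).
Oona in UTC: 06:15-10:00, 10:30-18:15 (add 1h to convert from UTC-1).
Omar in UTC: 06:00-10:15, 12:15-20:00 (add 1h to convert from UTC-1).
Elena in UTC: 06:15-09:00, 11:45-18:15 (add 4h to convert from UTC-4).
Yuki ∩ Mateo: 06:00-07:45, 11:00-17:00.
Yuki ∩ Mateo ∩ Oona: 06:15-07:45, 11:00-17:00.
Yuki ∩ Mateo ∩ Oona ∩ Omar: 06:15-07:45, 12:15-17:00.
Yuki ∩ Mateo ∩ Oona ∩ Omar ∩ Elena: 06:15-07:45, 12:15-17:00.
The first common window of at least 45 minutes is 06:15-07:45, so the earliest start is 06:15.

06:15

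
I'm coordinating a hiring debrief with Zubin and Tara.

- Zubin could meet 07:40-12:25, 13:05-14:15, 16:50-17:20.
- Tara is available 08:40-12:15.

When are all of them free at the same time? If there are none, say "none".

08:40-12:15

Zubin ∩ Tara: 08:40-12:15.
Those are the intersection windows.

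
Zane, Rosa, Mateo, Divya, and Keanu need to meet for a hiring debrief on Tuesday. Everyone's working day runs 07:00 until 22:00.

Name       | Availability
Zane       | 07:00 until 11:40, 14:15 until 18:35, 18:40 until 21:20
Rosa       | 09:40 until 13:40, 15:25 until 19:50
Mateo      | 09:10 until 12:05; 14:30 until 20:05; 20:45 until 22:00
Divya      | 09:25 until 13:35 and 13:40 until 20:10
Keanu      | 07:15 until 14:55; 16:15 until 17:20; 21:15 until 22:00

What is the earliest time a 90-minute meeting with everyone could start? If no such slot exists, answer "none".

09:40

Zane ∩ Rosa: 09:40-11:40, 15:25-18:35, 18:40-19:50.
Zane ∩ Rosa ∩ Mateo: 09:40-11:40, 15:25-18:35, 18:40-19:50.
Zane ∩ Rosa ∩ Mateo ∩ Divya: 09:40-11:40, 15:25-18:35, 18:40-19:50.
Zane ∩ Rosa ∩ Mateo ∩ Divya ∩ Keanu: 09:40-11:40, 16:15-17:20.
The first common window of at least 90 minutes is 09:40-11:40, so the earliest start is 09:40.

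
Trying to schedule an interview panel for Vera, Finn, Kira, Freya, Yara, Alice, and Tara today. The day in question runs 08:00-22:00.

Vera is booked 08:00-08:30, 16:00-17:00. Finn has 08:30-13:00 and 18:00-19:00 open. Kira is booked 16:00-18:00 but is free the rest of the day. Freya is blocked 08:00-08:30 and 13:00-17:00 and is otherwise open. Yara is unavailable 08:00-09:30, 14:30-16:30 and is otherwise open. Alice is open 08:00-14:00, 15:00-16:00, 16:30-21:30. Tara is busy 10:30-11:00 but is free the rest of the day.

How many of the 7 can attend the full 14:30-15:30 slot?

3

Vera free: 08:30-16:00, 17:00-22:00 (invert busy blocks within the working day).
Finn free: 08:30-13:00, 18:00-19:00.
Kira free: 08:00-16:00, 18:00-22:00 (invert busy blocks within the working day).
Freya free: 08:30-13:00, 17:00-22:00 (invert busy blocks within the working day).
Yara free: 09:30-14:30, 16:30-22:00 (invert busy blocks within the working day).
Alice free: 08:00-14:00, 15:00-16:00, 16:30-21:30.
Tara free: 08:00-10:30, 11:00-22:00 (invert busy blocks within the working day).
Vera, Kira, and Tara can make the full 14:30-15:30 slot — that's 3.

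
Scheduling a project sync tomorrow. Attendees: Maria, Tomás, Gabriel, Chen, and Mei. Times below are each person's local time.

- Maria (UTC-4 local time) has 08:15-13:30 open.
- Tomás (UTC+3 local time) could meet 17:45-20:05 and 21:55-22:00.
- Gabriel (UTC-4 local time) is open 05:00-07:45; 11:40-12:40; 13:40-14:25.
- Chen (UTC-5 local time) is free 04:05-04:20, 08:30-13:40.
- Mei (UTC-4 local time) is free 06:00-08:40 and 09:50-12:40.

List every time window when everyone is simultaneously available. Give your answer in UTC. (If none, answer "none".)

Maria in UTC: 12:15-17:30 (add 4h to convert from UTC-4).
Tomás in UTC: 14:45-17:05, 18:55-19:00 (subtract 3h to convert from UTC+3).
Gabriel in UTC: 09:00-11:45, 15:40-16:40, 17:40-18:25 (add 4h to convert from UTC-4).
Chen in UTC: 09:05-09:20, 13:30-18:40 (add 5h to convert from UTC-5).
Mei in UTC: 10:00-12:40, 13:50-16:40 (add 4h to convert from UTC-4).
Maria ∩ Tomás: 14:45-17:05.
Maria ∩ Tomás ∩ Gabriel: 15:40-16:40.
Maria ∩ Tomás ∩ Gabriel ∩ Chen: 15:40-16:40.
Maria ∩ Tomás ∩ Gabriel ∩ Chen ∩ Mei: 15:40-16:40.
Those are the intersection windows.

15:40-16:40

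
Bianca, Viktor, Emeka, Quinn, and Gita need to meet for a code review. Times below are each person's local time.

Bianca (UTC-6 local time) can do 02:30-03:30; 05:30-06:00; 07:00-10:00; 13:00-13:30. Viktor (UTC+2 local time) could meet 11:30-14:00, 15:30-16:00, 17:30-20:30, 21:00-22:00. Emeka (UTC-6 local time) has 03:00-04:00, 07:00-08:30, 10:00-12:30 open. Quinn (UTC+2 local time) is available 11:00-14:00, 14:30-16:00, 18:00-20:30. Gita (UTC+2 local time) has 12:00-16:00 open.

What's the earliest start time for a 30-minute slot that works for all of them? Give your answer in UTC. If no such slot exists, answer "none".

13:30

Bianca in UTC: 08:30-09:30, 11:30-12:00, 13:00-16:00, 19:00-19:30 (add 6h to convert from UTC-6).
Viktor in UTC: 09:30-12:00, 13:30-14:00, 15:30-18:30, 19:00-20:00 (subtract 2h to convert from UTC+2).
Emeka in UTC: 09:00-10:00, 13:00-14:30, 16:00-18:30 (add 6h to convert from UTC-6).
Quinn in UTC: 09:00-12:00, 12:30-14:00, 16:00-18:30 (subtract 2h to convert from UTC+2).
Gita in UTC: 10:00-14:00 (subtract 2h to convert from UTC+2).
Bianca ∩ Viktor: 11:30-12:00, 13:30-14:00, 15:30-16:00, 19:00-19:30.
Bianca ∩ Viktor ∩ Emeka: 13:30-14:00.
Bianca ∩ Viktor ∩ Emeka ∩ Quinn: 13:30-14:00.
Bianca ∩ Viktor ∩ Emeka ∩ Quinn ∩ Gita: 13:30-14:00.
The first common window of at least 30 minutes is 13:30-14:00, so the earliest start is 13:30.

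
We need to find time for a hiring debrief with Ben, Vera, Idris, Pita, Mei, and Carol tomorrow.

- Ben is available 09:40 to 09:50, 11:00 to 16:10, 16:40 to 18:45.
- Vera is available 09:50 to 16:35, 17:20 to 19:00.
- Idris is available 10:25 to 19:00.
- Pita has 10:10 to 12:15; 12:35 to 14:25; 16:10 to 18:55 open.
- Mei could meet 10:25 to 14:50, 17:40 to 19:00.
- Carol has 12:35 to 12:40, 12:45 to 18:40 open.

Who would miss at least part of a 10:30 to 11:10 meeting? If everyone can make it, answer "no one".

Ben: not fully free for 10:30-11:10. Vera: free for 10:30-11:10. Idris: free for 10:30-11:10. Pita: free for 10:30-11:10. Mei: free for 10:30-11:10. Carol: not fully free for 10:30-11:10.

Ben, Carol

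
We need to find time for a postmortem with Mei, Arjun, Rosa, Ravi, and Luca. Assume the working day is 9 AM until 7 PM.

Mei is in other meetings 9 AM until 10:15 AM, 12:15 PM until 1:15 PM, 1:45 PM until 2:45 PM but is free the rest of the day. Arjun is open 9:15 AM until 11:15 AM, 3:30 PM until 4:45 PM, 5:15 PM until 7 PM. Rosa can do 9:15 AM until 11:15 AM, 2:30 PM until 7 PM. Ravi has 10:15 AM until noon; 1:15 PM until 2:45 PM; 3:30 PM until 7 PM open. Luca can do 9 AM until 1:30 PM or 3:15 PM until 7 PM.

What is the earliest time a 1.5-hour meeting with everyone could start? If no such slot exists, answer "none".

Mei free: 10:15-12:15, 13:15-13:45, 14:45-19:00 (invert busy blocks within the working day).
Arjun free: 09:15-11:15, 15:30-16:45, 17:15-19:00.
Rosa free: 09:15-11:15, 14:30-19:00.
Ravi free: 10:15-12:00, 13:15-14:45, 15:30-19:00.
Luca free: 09:00-13:30, 15:15-19:00.
Mei ∩ Arjun: 10:15-11:15, 15:30-16:45, 17:15-19:00.
Mei ∩ Arjun ∩ Rosa: 10:15-11:15, 15:30-16:45, 17:15-19:00.
Mei ∩ Arjun ∩ Rosa ∩ Ravi: 10:15-11:15, 15:30-16:45, 17:15-19:00.
Mei ∩ Arjun ∩ Rosa ∩ Ravi ∩ Luca: 10:15-11:15, 15:30-16:45, 17:15-19:00.
The first common window of at least 90 minutes is 17:15-19:00, so the earliest start is 17:15.

17:15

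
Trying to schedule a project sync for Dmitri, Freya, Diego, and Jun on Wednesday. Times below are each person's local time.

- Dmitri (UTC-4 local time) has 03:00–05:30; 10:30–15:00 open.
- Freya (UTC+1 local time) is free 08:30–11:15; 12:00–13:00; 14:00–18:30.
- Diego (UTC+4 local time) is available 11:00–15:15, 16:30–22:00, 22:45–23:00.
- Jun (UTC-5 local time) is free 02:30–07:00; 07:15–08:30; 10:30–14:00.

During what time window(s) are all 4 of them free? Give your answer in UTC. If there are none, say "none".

07:30-09:30, 15:30-17:30

Dmitri in UTC: 07:00-09:30, 14:30-19:00 (add 4h to convert from UTC-4).
Freya in UTC: 07:30-10:15, 11:00-12:00, 13:00-17:30 (subtract 1h to convert from UTC+1).
Diego in UTC: 07:00-11:15, 12:30-18:00, 18:45-19:00 (subtract 4h to convert from UTC+4).
Jun in UTC: 07:30-12:00, 12:15-13:30, 15:30-19:00 (add 5h to convert from UTC-5).
Dmitri ∩ Freya: 07:30-09:30, 14:30-17:30.
Dmitri ∩ Freya ∩ Diego: 07:30-09:30, 14:30-17:30.
Dmitri ∩ Freya ∩ Diego ∩ Jun: 07:30-09:30, 15:30-17:30.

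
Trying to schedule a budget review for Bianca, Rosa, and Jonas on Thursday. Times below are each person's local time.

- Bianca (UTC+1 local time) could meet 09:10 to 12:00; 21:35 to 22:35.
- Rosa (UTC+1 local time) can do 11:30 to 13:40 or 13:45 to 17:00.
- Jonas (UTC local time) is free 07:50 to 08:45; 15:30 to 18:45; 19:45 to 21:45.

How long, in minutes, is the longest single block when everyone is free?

0

Bianca in UTC: 08:10-11:00, 20:35-21:35 (subtract 1h to convert from UTC+1).
Rosa in UTC: 10:30-12:40, 12:45-16:00 (subtract 1h to convert from UTC+1).
Jonas in UTC: 07:50-08:45, 15:30-18:45, 19:45-21:45.
Bianca ∩ Rosa: 10:30-11:00.
Bianca ∩ Rosa ∩ Jonas: ∅.
There is no time when everyone is free.
No common window exists, so the longest block is 0 minutes.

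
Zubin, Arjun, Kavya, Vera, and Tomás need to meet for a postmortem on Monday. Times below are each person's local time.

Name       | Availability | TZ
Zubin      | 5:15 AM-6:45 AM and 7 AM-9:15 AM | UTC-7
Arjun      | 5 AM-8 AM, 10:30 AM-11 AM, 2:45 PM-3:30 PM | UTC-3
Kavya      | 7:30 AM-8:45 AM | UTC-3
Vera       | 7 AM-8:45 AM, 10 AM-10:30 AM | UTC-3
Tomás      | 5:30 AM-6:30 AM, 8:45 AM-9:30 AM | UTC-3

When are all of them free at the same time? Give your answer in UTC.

none

Zubin in UTC: 12:15-13:45, 14:00-16:15 (add 7h to convert from UTC-7).
Arjun in UTC: 08:00-11:00, 13:30-14:00, 17:45-18:30 (add 3h to convert from UTC-3).
Kavya in UTC: 10:30-11:45 (add 3h to convert from UTC-3).
Vera in UTC: 10:00-11:45, 13:00-13:30 (add 3h to convert from UTC-3).
Tomás in UTC: 08:30-09:30, 11:45-12:30 (add 3h to convert from UTC-3).
Zubin ∩ Arjun: 13:30-13:45.
Zubin ∩ Arjun ∩ Kavya: ∅.
Zubin ∩ Arjun ∩ Kavya ∩ Vera: ∅.
Zubin ∩ Arjun ∩ Kavya ∩ Vera ∩ Tomás: ∅.
There is no time when everyone is free.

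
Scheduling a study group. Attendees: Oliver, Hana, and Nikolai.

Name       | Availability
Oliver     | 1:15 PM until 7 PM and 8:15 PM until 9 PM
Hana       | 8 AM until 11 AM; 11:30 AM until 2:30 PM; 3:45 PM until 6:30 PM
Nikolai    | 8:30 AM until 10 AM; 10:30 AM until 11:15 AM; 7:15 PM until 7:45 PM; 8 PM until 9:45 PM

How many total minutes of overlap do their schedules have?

0

Oliver ∩ Hana: 13:15-14:30, 15:45-18:30.
Oliver ∩ Hana ∩ Nikolai: ∅.
There is no time when everyone is free.
There is no common window, so the total is 0 minutes.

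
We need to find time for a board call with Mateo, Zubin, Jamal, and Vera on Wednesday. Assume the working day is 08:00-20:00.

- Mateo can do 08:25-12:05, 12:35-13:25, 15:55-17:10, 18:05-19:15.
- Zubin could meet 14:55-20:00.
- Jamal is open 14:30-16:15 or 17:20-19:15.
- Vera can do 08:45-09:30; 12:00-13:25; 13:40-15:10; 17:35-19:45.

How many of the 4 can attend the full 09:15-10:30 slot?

1

Mateo can make the full 09:15-10:30 slot — that's 1.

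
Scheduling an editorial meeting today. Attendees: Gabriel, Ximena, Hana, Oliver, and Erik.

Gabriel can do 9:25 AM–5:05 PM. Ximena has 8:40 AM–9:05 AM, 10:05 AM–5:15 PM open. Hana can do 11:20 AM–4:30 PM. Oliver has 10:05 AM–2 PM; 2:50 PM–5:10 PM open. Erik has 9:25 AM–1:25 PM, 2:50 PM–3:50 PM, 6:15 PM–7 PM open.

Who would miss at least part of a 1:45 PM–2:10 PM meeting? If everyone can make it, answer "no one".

Erik, Oliver

Gabriel: free for 13:45-14:10. Ximena: free for 13:45-14:10. Hana: free for 13:45-14:10. Oliver: not fully free for 13:45-14:10. Erik: not fully free for 13:45-14:10.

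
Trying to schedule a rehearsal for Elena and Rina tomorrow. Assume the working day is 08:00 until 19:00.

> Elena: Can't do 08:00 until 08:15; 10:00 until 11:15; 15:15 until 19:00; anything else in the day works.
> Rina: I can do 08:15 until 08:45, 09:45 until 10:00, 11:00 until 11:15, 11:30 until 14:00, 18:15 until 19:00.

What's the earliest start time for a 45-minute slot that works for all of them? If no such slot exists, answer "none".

Elena free: 08:15-10:00, 11:15-15:15 (invert busy blocks within the working day).
Rina free: 08:15-08:45, 09:45-10:00, 11:00-11:15, 11:30-14:00, 18:15-19:00.
Elena ∩ Rina: 08:15-08:45, 09:45-10:00, 11:30-14:00.
The first common window of at least 45 minutes is 11:30-14:00, so the earliest start is 11:30.

11:30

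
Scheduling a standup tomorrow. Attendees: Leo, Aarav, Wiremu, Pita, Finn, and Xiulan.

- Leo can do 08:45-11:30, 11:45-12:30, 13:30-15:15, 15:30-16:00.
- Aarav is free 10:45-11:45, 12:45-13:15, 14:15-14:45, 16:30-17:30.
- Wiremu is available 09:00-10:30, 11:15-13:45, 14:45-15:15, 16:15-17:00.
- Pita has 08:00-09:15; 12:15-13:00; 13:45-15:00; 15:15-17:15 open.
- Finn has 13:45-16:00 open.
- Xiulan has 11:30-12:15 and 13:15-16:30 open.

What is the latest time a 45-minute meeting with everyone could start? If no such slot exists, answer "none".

none

Leo ∩ Aarav: 10:45-11:30, 14:15-14:45.
Leo ∩ Aarav ∩ Wiremu: 11:15-11:30.
Leo ∩ Aarav ∩ Wiremu ∩ Pita: ∅.
Leo ∩ Aarav ∩ Wiremu ∩ Pita ∩ Finn: ∅.
Leo ∩ Aarav ∩ Wiremu ∩ Pita ∩ Finn ∩ Xiulan: ∅.
There is no time when everyone is free.
No common window is at least 45 minutes long.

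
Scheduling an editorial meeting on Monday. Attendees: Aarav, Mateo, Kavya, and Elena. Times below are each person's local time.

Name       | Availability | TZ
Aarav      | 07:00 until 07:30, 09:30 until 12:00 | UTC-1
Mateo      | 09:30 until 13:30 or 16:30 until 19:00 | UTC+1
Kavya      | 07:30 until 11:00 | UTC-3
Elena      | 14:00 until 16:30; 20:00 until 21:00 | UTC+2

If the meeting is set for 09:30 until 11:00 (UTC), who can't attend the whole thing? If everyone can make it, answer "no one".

Aarav, Elena, Kavya

Aarav in UTC: 08:00-08:30, 10:30-13:00 (add 1h to convert from UTC-1).
Mateo in UTC: 08:30-12:30, 15:30-18:00 (subtract 1h to convert from UTC+1).
Kavya in UTC: 10:30-14:00 (add 3h to convert from UTC-3).
Elena in UTC: 12:00-14:30, 18:00-19:00 (subtract 2h to convert from UTC+2).
Aarav: not fully free for 09:30-11:00. Mateo: free for 09:30-11:00. Kavya: not fully free for 09:30-11:00. Elena: not fully free for 09:30-11:00.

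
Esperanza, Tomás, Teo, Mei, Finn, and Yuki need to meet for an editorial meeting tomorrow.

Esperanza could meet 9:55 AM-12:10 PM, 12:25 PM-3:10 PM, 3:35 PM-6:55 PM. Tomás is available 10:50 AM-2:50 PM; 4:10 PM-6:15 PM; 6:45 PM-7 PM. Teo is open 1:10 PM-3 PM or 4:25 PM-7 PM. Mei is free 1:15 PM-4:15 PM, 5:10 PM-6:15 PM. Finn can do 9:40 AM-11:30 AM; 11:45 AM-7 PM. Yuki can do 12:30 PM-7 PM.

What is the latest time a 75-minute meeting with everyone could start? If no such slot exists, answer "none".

Esperanza ∩ Tomás: 10:50-12:10, 12:25-14:50, 16:10-18:15, 18:45-18:55.
Esperanza ∩ Tomás ∩ Teo: 13:10-14:50, 16:25-18:15, 18:45-18:55.
Esperanza ∩ Tomás ∩ Teo ∩ Mei: 13:15-14:50, 17:10-18:15.
Esperanza ∩ Tomás ∩ Teo ∩ Mei ∩ Finn: 13:15-14:50, 17:10-18:15.
Esperanza ∩ Tomás ∩ Teo ∩ Mei ∩ Finn ∩ Yuki: 13:15-14:50, 17:10-18:15.
The last common window of at least 75 minutes is 13:15-14:50; a 75-minute meeting can start as late as 13:35 and still end by 14:50.

13:35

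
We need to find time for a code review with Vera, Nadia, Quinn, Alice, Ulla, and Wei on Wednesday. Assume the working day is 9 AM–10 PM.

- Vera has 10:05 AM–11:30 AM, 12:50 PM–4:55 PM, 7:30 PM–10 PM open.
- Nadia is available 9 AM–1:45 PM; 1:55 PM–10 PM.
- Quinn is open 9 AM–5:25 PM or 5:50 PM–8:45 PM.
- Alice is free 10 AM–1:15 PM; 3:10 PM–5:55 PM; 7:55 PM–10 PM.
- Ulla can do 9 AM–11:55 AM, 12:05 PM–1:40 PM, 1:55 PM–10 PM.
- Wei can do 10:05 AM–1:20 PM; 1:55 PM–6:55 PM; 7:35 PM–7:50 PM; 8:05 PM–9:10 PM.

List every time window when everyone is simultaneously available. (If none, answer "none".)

10:05-11:30, 12:50-13:15, 15:10-16:55, 20:05-20:45

Vera ∩ Nadia: 10:05-11:30, 12:50-13:45, 13:55-16:55, 19:30-22:00.
Vera ∩ Nadia ∩ Quinn: 10:05-11:30, 12:50-13:45, 13:55-16:55, 19:30-20:45.
Vera ∩ Nadia ∩ Quinn ∩ Alice: 10:05-11:30, 12:50-13:15, 15:10-16:55, 19:55-20:45.
Vera ∩ Nadia ∩ Quinn ∩ Alice ∩ Ulla: 10:05-11:30, 12:50-13:15, 15:10-16:55, 19:55-20:45.
Vera ∩ Nadia ∩ Quinn ∩ Alice ∩ Ulla ∩ Wei: 10:05-11:30, 12:50-13:15, 15:10-16:55, 20:05-20:45.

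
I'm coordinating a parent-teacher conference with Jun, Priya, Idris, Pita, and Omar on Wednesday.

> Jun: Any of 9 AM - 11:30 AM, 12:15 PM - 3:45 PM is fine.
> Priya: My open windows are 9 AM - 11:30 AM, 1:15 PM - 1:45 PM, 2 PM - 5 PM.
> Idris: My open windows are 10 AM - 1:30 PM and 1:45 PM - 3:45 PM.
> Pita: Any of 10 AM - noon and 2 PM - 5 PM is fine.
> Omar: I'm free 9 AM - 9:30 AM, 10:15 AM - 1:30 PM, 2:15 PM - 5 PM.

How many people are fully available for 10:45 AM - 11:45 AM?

3

Idris, Pita, and Omar can make the full 10:45-11:45 slot — that's 3.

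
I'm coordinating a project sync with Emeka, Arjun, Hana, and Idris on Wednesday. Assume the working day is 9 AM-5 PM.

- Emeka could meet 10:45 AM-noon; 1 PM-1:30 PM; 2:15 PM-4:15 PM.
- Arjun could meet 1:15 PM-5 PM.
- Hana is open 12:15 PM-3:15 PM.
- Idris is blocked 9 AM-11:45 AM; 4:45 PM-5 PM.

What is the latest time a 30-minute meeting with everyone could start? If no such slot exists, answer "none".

14:45

Emeka free: 10:45-12:00, 13:00-13:30, 14:15-16:15.
Arjun free: 13:15-17:00.
Hana free: 12:15-15:15.
Idris free: 11:45-16:45 (invert busy blocks within the working day).
Emeka ∩ Arjun: 13:15-13:30, 14:15-16:15.
Emeka ∩ Arjun ∩ Hana: 13:15-13:30, 14:15-15:15.
Emeka ∩ Arjun ∩ Hana ∩ Idris: 13:15-13:30, 14:15-15:15.
Those are the intersection windows.
The last common window of at least 30 minutes is 14:15-15:15; a 30-minute meeting can start as late as 14:45 and still end by 15:15.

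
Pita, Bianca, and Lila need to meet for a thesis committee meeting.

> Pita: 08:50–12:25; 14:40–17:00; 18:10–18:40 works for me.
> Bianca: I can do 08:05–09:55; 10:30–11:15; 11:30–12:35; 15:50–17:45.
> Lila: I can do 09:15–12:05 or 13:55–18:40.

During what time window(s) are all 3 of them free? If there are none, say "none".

Pita ∩ Bianca: 08:50-09:55, 10:30-11:15, 11:30-12:25, 15:50-17:00.
Pita ∩ Bianca ∩ Lila: 09:15-09:55, 10:30-11:15, 11:30-12:05, 15:50-17:00.
Those are the intersection windows.

09:15-09:55, 10:30-11:15, 11:30-12:05, 15:50-17:00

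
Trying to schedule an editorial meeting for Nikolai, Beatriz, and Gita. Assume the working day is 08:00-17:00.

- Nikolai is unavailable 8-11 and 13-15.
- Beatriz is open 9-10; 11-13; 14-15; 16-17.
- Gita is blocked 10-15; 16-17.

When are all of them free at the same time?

none

Nikolai free: 11:00-13:00, 15:00-17:00 (invert busy blocks within the working day).
Beatriz free: 09:00-10:00, 11:00-13:00, 14:00-15:00, 16:00-17:00.
Gita free: 08:00-10:00, 15:00-16:00 (invert busy blocks within the working day).
Nikolai ∩ Beatriz: 11:00-13:00, 16:00-17:00.
Nikolai ∩ Beatriz ∩ Gita: ∅.
There is no time when everyone is free.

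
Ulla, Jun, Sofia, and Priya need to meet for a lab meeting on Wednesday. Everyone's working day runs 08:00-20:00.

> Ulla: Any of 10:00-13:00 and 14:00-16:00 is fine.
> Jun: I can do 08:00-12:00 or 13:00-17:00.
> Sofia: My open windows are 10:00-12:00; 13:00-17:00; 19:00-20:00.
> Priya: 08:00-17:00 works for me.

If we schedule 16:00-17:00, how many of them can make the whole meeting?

Jun, Sofia, and Priya can make the full 16:00-17:00 slot — that's 3.

3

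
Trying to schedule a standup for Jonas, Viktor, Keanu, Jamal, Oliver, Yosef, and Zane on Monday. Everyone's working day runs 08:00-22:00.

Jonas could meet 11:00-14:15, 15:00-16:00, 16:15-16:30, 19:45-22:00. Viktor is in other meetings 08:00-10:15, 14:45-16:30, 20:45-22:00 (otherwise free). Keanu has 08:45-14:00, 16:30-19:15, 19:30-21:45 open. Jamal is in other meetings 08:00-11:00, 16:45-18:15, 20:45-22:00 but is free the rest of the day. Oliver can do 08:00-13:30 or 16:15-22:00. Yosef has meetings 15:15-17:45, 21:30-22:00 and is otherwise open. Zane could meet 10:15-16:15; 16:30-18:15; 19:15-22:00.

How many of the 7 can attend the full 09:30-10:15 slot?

Jonas free: 11:00-14:15, 15:00-16:00, 16:15-16:30, 19:45-22:00.
Viktor free: 10:15-14:45, 16:30-20:45 (invert busy blocks within the working day).
Keanu free: 08:45-14:00, 16:30-19:15, 19:30-21:45.
Jamal free: 11:00-16:45, 18:15-20:45 (invert busy blocks within the working day).
Oliver free: 08:00-13:30, 16:15-22:00.
Yosef free: 08:00-15:15, 17:45-21:30 (invert busy blocks within the working day).
Zane free: 10:15-16:15, 16:30-18:15, 19:15-22:00.
Keanu, Oliver, and Yosef can make the full 09:30-10:15 slot — that's 3.

3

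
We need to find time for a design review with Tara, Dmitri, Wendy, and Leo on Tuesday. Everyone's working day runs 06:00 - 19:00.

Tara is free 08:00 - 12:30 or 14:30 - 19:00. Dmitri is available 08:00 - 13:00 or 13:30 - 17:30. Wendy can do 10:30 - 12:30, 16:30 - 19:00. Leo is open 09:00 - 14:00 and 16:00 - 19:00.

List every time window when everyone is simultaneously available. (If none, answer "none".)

10:30-12:30, 16:30-17:30

Tara ∩ Dmitri: 08:00-12:30, 14:30-17:30.
Tara ∩ Dmitri ∩ Wendy: 10:30-12:30, 16:30-17:30.
Tara ∩ Dmitri ∩ Wendy ∩ Leo: 10:30-12:30, 16:30-17:30.
So the common availability across everyone is 10:30-12:30, 16:30-17:30.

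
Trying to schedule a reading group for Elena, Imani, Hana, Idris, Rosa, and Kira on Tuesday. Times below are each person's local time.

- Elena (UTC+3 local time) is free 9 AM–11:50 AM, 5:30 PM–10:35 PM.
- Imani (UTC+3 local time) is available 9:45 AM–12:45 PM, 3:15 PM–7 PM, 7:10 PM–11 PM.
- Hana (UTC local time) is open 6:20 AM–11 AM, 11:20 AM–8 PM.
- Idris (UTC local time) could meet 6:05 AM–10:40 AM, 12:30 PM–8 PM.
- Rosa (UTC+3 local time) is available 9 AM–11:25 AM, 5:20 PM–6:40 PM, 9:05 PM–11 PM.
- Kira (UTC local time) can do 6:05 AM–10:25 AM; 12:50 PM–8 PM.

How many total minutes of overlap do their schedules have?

260

Elena in UTC: 06:00-08:50, 14:30-19:35 (subtract 3h to convert from UTC+3).
Imani in UTC: 06:45-09:45, 12:15-16:00, 16:10-20:00 (subtract 3h to convert from UTC+3).
Hana in UTC: 06:20-11:00, 11:20-20:00.
Idris in UTC: 06:05-10:40, 12:30-20:00.
Rosa in UTC: 06:00-08:25, 14:20-15:40, 18:05-20:00 (subtract 3h to convert from UTC+3).
Kira in UTC: 06:05-10:25, 12:50-20:00.
Elena ∩ Imani: 06:45-08:50, 14:30-16:00, 16:10-19:35.
Elena ∩ Imani ∩ Hana: 06:45-08:50, 14:30-16:00, 16:10-19:35.
Elena ∩ Imani ∩ Hana ∩ Idris: 06:45-08:50, 14:30-16:00, 16:10-19:35.
Elena ∩ Imani ∩ Hana ∩ Idris ∩ Rosa: 06:45-08:25, 14:30-15:40, 18:05-19:35.
Elena ∩ Imani ∩ Hana ∩ Idris ∩ Rosa ∩ Kira: 06:45-08:25, 14:30-15:40, 18:05-19:35.
Summing the common windows: 100 + 70 + 90 = 260 minutes.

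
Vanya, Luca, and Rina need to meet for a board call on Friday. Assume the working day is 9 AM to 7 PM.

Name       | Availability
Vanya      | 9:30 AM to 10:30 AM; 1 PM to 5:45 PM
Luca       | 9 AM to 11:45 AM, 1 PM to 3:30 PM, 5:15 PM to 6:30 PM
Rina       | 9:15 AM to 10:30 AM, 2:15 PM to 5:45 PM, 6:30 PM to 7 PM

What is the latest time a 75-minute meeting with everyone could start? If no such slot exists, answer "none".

Vanya ∩ Luca: 09:30-10:30, 13:00-15:30, 17:15-17:45.
Vanya ∩ Luca ∩ Rina: 09:30-10:30, 14:15-15:30, 17:15-17:45.
The last common window of at least 75 minutes is 14:15-15:30; a 75-minute meeting can start as late as 14:15 and still end by 15:30.

14:15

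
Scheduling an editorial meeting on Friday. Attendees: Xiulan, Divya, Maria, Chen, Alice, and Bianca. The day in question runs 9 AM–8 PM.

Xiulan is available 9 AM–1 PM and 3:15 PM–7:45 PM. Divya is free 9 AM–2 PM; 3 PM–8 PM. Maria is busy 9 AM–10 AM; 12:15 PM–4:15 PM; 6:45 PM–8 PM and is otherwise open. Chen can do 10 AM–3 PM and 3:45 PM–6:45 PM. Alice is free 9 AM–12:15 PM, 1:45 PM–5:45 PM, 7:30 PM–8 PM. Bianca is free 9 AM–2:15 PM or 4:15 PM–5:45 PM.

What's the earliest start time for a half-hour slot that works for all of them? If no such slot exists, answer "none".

10:00

Xiulan free: 09:00-13:00, 15:15-19:45.
Divya free: 09:00-14:00, 15:00-20:00.
Maria free: 10:00-12:15, 16:15-18:45 (invert busy blocks within the working day).
Chen free: 10:00-15:00, 15:45-18:45.
Alice free: 09:00-12:15, 13:45-17:45, 19:30-20:00.
Bianca free: 09:00-14:15, 16:15-17:45.
Xiulan ∩ Divya: 09:00-13:00, 15:15-19:45.
Xiulan ∩ Divya ∩ Maria: 10:00-12:15, 16:15-18:45.
Xiulan ∩ Divya ∩ Maria ∩ Chen: 10:00-12:15, 16:15-18:45.
Xiulan ∩ Divya ∩ Maria ∩ Chen ∩ Alice: 10:00-12:15, 16:15-17:45.
Xiulan ∩ Divya ∩ Maria ∩ Chen ∩ Alice ∩ Bianca: 10:00-12:15, 16:15-17:45.
The first common window of at least 30 minutes is 10:00-12:15, so the earliest start is 10:00.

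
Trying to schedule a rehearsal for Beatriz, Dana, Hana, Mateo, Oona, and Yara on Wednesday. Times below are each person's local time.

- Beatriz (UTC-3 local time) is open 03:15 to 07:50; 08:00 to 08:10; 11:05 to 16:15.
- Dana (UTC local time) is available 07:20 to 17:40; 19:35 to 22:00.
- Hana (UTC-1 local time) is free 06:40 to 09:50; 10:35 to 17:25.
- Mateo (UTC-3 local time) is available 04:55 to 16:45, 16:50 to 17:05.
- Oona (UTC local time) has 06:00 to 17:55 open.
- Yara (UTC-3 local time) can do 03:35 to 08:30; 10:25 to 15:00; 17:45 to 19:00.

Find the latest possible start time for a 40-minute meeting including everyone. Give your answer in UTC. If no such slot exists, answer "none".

17:00

Beatriz in UTC: 06:15-10:50, 11:00-11:10, 14:05-19:15 (add 3h to convert from UTC-3).
Dana in UTC: 07:20-17:40, 19:35-22:00.
Hana in UTC: 07:40-10:50, 11:35-18:25 (add 1h to convert from UTC-1).
Mateo in UTC: 07:55-19:45, 19:50-20:05 (add 3h to convert from UTC-3).
Oona in UTC: 06:00-17:55.
Yara in UTC: 06:35-11:30, 13:25-18:00, 20:45-22:00 (add 3h to convert from UTC-3).
Beatriz ∩ Dana: 07:20-10:50, 11:00-11:10, 14:05-17:40.
Beatriz ∩ Dana ∩ Hana: 07:40-10:50, 14:05-17:40.
Beatriz ∩ Dana ∩ Hana ∩ Mateo: 07:55-10:50, 14:05-17:40.
Beatriz ∩ Dana ∩ Hana ∩ Mateo ∩ Oona: 07:55-10:50, 14:05-17:40.
Beatriz ∩ Dana ∩ Hana ∩ Mateo ∩ Oona ∩ Yara: 07:55-10:50, 14:05-17:40.
So the common availability across everyone is 07:55-10:50, 14:05-17:40.
The last common window of at least 40 minutes is 14:05-17:40; a 40-minute meeting can start as late as 17:00 and still end by 17:40.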